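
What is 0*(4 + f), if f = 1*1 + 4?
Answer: 0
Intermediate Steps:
f = 5 (f = 1 + 4 = 5)
0*(4 + f) = 0*(4 + 5) = 0*9 = 0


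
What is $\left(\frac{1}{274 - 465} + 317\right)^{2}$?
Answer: $\frac{3665818116}{36481} \approx 1.0049 \cdot 10^{5}$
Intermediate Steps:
$\left(\frac{1}{274 - 465} + 317\right)^{2} = \left(\frac{1}{-191} + 317\right)^{2} = \left(- \frac{1}{191} + 317\right)^{2} = \left(\frac{60546}{191}\right)^{2} = \frac{3665818116}{36481}$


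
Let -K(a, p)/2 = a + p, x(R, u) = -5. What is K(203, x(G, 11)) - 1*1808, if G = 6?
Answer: -2204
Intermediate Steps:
K(a, p) = -2*a - 2*p (K(a, p) = -2*(a + p) = -2*a - 2*p)
K(203, x(G, 11)) - 1*1808 = (-2*203 - 2*(-5)) - 1*1808 = (-406 + 10) - 1808 = -396 - 1808 = -2204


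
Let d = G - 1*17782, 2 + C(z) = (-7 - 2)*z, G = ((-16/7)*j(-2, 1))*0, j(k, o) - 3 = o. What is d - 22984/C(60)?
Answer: -4807430/271 ≈ -17740.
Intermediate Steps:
j(k, o) = 3 + o
G = 0 (G = ((-16/7)*(3 + 1))*0 = (-16*⅐*4)*0 = -16/7*4*0 = -64/7*0 = 0)
C(z) = -2 - 9*z (C(z) = -2 + (-7 - 2)*z = -2 - 9*z)
d = -17782 (d = 0 - 1*17782 = 0 - 17782 = -17782)
d - 22984/C(60) = -17782 - 22984/(-2 - 9*60) = -17782 - 22984/(-2 - 540) = -17782 - 22984/(-542) = -17782 - 22984*(-1/542) = -17782 + 11492/271 = -4807430/271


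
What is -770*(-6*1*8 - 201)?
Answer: 191730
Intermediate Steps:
-770*(-6*1*8 - 201) = -770*(-6*8 - 201) = -770*(-48 - 201) = -770*(-249) = 191730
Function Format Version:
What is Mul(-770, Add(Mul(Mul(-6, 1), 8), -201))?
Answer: 191730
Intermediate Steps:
Mul(-770, Add(Mul(Mul(-6, 1), 8), -201)) = Mul(-770, Add(Mul(-6, 8), -201)) = Mul(-770, Add(-48, -201)) = Mul(-770, -249) = 191730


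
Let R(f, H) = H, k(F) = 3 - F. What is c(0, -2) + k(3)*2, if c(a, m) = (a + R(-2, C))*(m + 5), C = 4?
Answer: 12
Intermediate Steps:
c(a, m) = (4 + a)*(5 + m) (c(a, m) = (a + 4)*(m + 5) = (4 + a)*(5 + m))
c(0, -2) + k(3)*2 = (20 + 4*(-2) + 5*0 + 0*(-2)) + (3 - 1*3)*2 = (20 - 8 + 0 + 0) + (3 - 3)*2 = 12 + 0*2 = 12 + 0 = 12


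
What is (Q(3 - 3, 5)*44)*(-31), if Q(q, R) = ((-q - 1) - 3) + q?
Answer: 5456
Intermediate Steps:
Q(q, R) = -4 (Q(q, R) = ((-1 - q) - 3) + q = (-4 - q) + q = -4)
(Q(3 - 3, 5)*44)*(-31) = -4*44*(-31) = -176*(-31) = 5456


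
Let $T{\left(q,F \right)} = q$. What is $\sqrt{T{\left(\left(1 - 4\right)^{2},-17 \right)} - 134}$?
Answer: $5 i \sqrt{5} \approx 11.18 i$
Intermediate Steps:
$\sqrt{T{\left(\left(1 - 4\right)^{2},-17 \right)} - 134} = \sqrt{\left(1 - 4\right)^{2} - 134} = \sqrt{\left(-3\right)^{2} - 134} = \sqrt{9 - 134} = \sqrt{-125} = 5 i \sqrt{5}$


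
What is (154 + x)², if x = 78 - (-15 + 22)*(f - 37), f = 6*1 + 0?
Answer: 201601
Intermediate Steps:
f = 6 (f = 6 + 0 = 6)
x = 295 (x = 78 - (-15 + 22)*(6 - 37) = 78 - 7*(-31) = 78 - 1*(-217) = 78 + 217 = 295)
(154 + x)² = (154 + 295)² = 449² = 201601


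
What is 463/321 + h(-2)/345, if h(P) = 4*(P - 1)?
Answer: 51961/36915 ≈ 1.4076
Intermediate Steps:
h(P) = -4 + 4*P (h(P) = 4*(-1 + P) = -4 + 4*P)
463/321 + h(-2)/345 = 463/321 + (-4 + 4*(-2))/345 = 463*(1/321) + (-4 - 8)*(1/345) = 463/321 - 12*1/345 = 463/321 - 4/115 = 51961/36915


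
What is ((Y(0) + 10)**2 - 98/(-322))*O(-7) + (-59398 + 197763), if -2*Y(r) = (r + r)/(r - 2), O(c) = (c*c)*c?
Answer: 2391094/23 ≈ 1.0396e+5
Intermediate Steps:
O(c) = c**3 (O(c) = c**2*c = c**3)
Y(r) = -r/(-2 + r) (Y(r) = -(r + r)/(2*(r - 2)) = -2*r/(2*(-2 + r)) = -r/(-2 + r))
((Y(0) + 10)**2 - 98/(-322))*O(-7) + (-59398 + 197763) = ((-1*0/(-2 + 0) + 10)**2 - 98/(-322))*(-7)**3 + (-59398 + 197763) = ((-1*0/(-2) + 10)**2 - 98*(-1/322))*(-343) + 138365 = ((-1*0*(-1/2) + 10)**2 + 7/23)*(-343) + 138365 = ((0 + 10)**2 + 7/23)*(-343) + 138365 = (10**2 + 7/23)*(-343) + 138365 = (100 + 7/23)*(-343) + 138365 = (2307/23)*(-343) + 138365 = -791301/23 + 138365 = 2391094/23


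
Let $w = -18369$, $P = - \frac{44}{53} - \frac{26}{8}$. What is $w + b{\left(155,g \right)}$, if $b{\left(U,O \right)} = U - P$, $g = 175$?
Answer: $- \frac{3860503}{212} \approx -18210.0$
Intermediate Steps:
$P = - \frac{865}{212}$ ($P = \left(-44\right) \frac{1}{53} - \frac{13}{4} = - \frac{44}{53} - \frac{13}{4} = - \frac{865}{212} \approx -4.0802$)
$b{\left(U,O \right)} = \frac{865}{212} + U$ ($b{\left(U,O \right)} = U - - \frac{865}{212} = U + \frac{865}{212} = \frac{865}{212} + U$)
$w + b{\left(155,g \right)} = -18369 + \left(\frac{865}{212} + 155\right) = -18369 + \frac{33725}{212} = - \frac{3860503}{212}$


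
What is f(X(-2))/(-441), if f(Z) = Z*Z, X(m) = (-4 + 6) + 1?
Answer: -1/49 ≈ -0.020408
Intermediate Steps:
X(m) = 3 (X(m) = 2 + 1 = 3)
f(Z) = Z²
f(X(-2))/(-441) = 3²/(-441) = 9*(-1/441) = -1/49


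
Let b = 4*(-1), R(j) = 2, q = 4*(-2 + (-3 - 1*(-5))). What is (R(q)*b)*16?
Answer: -128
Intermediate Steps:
q = 0 (q = 4*(-2 + (-3 + 5)) = 4*(-2 + 2) = 4*0 = 0)
b = -4
(R(q)*b)*16 = (2*(-4))*16 = -8*16 = -128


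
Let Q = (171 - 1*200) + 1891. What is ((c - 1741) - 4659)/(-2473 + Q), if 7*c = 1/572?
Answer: 25625599/2446444 ≈ 10.475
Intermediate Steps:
c = 1/4004 (c = (⅐)/572 = (⅐)*(1/572) = 1/4004 ≈ 0.00024975)
Q = 1862 (Q = (171 - 200) + 1891 = -29 + 1891 = 1862)
((c - 1741) - 4659)/(-2473 + Q) = ((1/4004 - 1741) - 4659)/(-2473 + 1862) = (-6970963/4004 - 4659)/(-611) = -25625599/4004*(-1/611) = 25625599/2446444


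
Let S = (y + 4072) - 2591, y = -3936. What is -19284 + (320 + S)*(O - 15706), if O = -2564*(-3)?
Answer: 17090606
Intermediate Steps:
S = -2455 (S = (-3936 + 4072) - 2591 = 136 - 2591 = -2455)
O = 7692
-19284 + (320 + S)*(O - 15706) = -19284 + (320 - 2455)*(7692 - 15706) = -19284 - 2135*(-8014) = -19284 + 17109890 = 17090606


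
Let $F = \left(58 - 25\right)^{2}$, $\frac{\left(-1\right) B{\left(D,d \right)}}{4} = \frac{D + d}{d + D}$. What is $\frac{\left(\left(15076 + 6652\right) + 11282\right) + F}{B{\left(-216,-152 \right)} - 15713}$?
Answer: $- \frac{2623}{1209} \approx -2.1696$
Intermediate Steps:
$B{\left(D,d \right)} = -4$ ($B{\left(D,d \right)} = - 4 \frac{D + d}{d + D} = - 4 \frac{D + d}{D + d} = \left(-4\right) 1 = -4$)
$F = 1089$ ($F = 33^{2} = 1089$)
$\frac{\left(\left(15076 + 6652\right) + 11282\right) + F}{B{\left(-216,-152 \right)} - 15713} = \frac{\left(\left(15076 + 6652\right) + 11282\right) + 1089}{-4 - 15713} = \frac{\left(21728 + 11282\right) + 1089}{-15717} = \left(33010 + 1089\right) \left(- \frac{1}{15717}\right) = 34099 \left(- \frac{1}{15717}\right) = - \frac{2623}{1209}$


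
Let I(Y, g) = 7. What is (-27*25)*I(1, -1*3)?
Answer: -4725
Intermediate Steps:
(-27*25)*I(1, -1*3) = -27*25*7 = -675*7 = -4725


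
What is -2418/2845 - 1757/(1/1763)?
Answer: -8812648813/2845 ≈ -3.0976e+6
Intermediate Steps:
-2418/2845 - 1757/(1/1763) = -2418*1/2845 - 1757/1/1763 = -2418/2845 - 1757*1763 = -2418/2845 - 3097591 = -8812648813/2845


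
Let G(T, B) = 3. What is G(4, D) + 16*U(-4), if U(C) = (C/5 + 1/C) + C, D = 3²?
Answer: -389/5 ≈ -77.800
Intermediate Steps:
D = 9
U(C) = 1/C + 6*C/5 (U(C) = (C*(⅕) + 1/C) + C = (C/5 + 1/C) + C = (1/C + C/5) + C = 1/C + 6*C/5)
G(4, D) + 16*U(-4) = 3 + 16*(1/(-4) + (6/5)*(-4)) = 3 + 16*(-¼ - 24/5) = 3 + 16*(-101/20) = 3 - 404/5 = -389/5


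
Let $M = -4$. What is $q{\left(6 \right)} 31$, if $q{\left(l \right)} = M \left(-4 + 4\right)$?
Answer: $0$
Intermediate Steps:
$q{\left(l \right)} = 0$ ($q{\left(l \right)} = - 4 \left(-4 + 4\right) = \left(-4\right) 0 = 0$)
$q{\left(6 \right)} 31 = 0 \cdot 31 = 0$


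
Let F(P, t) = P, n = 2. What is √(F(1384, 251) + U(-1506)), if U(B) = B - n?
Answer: 2*I*√31 ≈ 11.136*I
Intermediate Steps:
U(B) = -2 + B (U(B) = B - 1*2 = B - 2 = -2 + B)
√(F(1384, 251) + U(-1506)) = √(1384 + (-2 - 1506)) = √(1384 - 1508) = √(-124) = 2*I*√31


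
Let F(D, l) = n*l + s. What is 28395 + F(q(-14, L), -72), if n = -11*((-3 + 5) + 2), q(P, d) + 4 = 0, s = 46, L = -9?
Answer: 31609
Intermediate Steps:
q(P, d) = -4 (q(P, d) = -4 + 0 = -4)
n = -44 (n = -11*(2 + 2) = -11*4 = -44)
F(D, l) = 46 - 44*l (F(D, l) = -44*l + 46 = 46 - 44*l)
28395 + F(q(-14, L), -72) = 28395 + (46 - 44*(-72)) = 28395 + (46 + 3168) = 28395 + 3214 = 31609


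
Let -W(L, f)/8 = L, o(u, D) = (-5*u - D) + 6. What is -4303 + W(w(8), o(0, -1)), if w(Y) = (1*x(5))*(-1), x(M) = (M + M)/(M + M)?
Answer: -4295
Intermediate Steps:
x(M) = 1 (x(M) = (2*M)/((2*M)) = (2*M)*(1/(2*M)) = 1)
w(Y) = -1 (w(Y) = (1*1)*(-1) = 1*(-1) = -1)
o(u, D) = 6 - D - 5*u (o(u, D) = (-D - 5*u) + 6 = 6 - D - 5*u)
W(L, f) = -8*L
-4303 + W(w(8), o(0, -1)) = -4303 - 8*(-1) = -4303 + 8 = -4295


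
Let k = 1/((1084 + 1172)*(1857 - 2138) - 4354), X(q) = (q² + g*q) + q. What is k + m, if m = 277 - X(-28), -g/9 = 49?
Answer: -8187345831/638290 ≈ -12827.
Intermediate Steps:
g = -441 (g = -9*49 = -441)
X(q) = q² - 440*q (X(q) = (q² - 441*q) + q = q² - 440*q)
m = -12827 (m = 277 - (-28)*(-440 - 28) = 277 - (-28)*(-468) = 277 - 1*13104 = 277 - 13104 = -12827)
k = -1/638290 (k = 1/(2256*(-281) - 4354) = 1/(-633936 - 4354) = 1/(-638290) = -1/638290 ≈ -1.5667e-6)
k + m = -1/638290 - 12827 = -8187345831/638290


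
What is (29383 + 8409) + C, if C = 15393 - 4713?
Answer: 48472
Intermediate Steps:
C = 10680
(29383 + 8409) + C = (29383 + 8409) + 10680 = 37792 + 10680 = 48472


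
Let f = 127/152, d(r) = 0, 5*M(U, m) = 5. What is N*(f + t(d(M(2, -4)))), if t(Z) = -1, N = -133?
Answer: 175/8 ≈ 21.875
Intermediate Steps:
M(U, m) = 1 (M(U, m) = (⅕)*5 = 1)
f = 127/152 (f = 127*(1/152) = 127/152 ≈ 0.83553)
N*(f + t(d(M(2, -4)))) = -133*(127/152 - 1) = -133*(-25/152) = 175/8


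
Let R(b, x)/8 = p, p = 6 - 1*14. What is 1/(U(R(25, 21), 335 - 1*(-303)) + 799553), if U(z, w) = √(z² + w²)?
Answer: 799553/639284588669 - 2*√102785/639284588669 ≈ 1.2497e-6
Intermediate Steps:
p = -8 (p = 6 - 14 = -8)
R(b, x) = -64 (R(b, x) = 8*(-8) = -64)
U(z, w) = √(w² + z²)
1/(U(R(25, 21), 335 - 1*(-303)) + 799553) = 1/(√((335 - 1*(-303))² + (-64)²) + 799553) = 1/(√((335 + 303)² + 4096) + 799553) = 1/(√(638² + 4096) + 799553) = 1/(√(407044 + 4096) + 799553) = 1/(√411140 + 799553) = 1/(2*√102785 + 799553) = 1/(799553 + 2*√102785)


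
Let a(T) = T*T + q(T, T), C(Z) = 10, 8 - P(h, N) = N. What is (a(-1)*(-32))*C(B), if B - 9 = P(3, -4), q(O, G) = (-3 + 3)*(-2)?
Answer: -320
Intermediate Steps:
P(h, N) = 8 - N
q(O, G) = 0 (q(O, G) = 0*(-2) = 0)
B = 21 (B = 9 + (8 - 1*(-4)) = 9 + (8 + 4) = 9 + 12 = 21)
a(T) = T**2 (a(T) = T*T + 0 = T**2 + 0 = T**2)
(a(-1)*(-32))*C(B) = ((-1)**2*(-32))*10 = (1*(-32))*10 = -32*10 = -320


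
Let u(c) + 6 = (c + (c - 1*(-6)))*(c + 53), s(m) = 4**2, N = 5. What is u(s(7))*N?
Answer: 13080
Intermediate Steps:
s(m) = 16
u(c) = -6 + (6 + 2*c)*(53 + c) (u(c) = -6 + (c + (c - 1*(-6)))*(c + 53) = -6 + (c + (c + 6))*(53 + c) = -6 + (c + (6 + c))*(53 + c) = -6 + (6 + 2*c)*(53 + c))
u(s(7))*N = (312 + 2*16**2 + 112*16)*5 = (312 + 2*256 + 1792)*5 = (312 + 512 + 1792)*5 = 2616*5 = 13080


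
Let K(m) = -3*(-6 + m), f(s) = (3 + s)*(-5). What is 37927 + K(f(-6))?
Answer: 37900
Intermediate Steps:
f(s) = -15 - 5*s
K(m) = 18 - 3*m
37927 + K(f(-6)) = 37927 + (18 - 3*(-15 - 5*(-6))) = 37927 + (18 - 3*(-15 + 30)) = 37927 + (18 - 3*15) = 37927 + (18 - 45) = 37927 - 27 = 37900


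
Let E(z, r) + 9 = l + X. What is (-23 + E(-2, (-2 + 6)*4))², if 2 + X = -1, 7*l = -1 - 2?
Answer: 61504/49 ≈ 1255.2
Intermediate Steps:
l = -3/7 (l = (-1 - 2)/7 = (⅐)*(-3) = -3/7 ≈ -0.42857)
X = -3 (X = -2 - 1 = -3)
E(z, r) = -87/7 (E(z, r) = -9 + (-3/7 - 3) = -9 - 24/7 = -87/7)
(-23 + E(-2, (-2 + 6)*4))² = (-23 - 87/7)² = (-248/7)² = 61504/49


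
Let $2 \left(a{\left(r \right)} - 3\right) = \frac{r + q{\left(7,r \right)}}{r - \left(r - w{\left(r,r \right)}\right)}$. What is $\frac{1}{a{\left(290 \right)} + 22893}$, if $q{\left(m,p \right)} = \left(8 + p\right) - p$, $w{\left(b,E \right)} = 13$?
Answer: $\frac{13}{297797} \approx 4.3654 \cdot 10^{-5}$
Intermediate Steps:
$q{\left(m,p \right)} = 8$
$a{\left(r \right)} = \frac{43}{13} + \frac{r}{26}$ ($a{\left(r \right)} = 3 + \frac{\left(r + 8\right) \frac{1}{r - \left(-13 + r\right)}}{2} = 3 + \frac{\left(8 + r\right) \frac{1}{13}}{2} = 3 + \frac{\frac{8}{13} + \frac{r}{13}}{2} = 3 + \left(\frac{4}{13} + \frac{r}{26}\right) = \frac{43}{13} + \frac{r}{26}$)
$\frac{1}{a{\left(290 \right)} + 22893} = \frac{1}{\left(\frac{43}{13} + \frac{1}{26} \cdot 290\right) + 22893} = \frac{1}{\left(\frac{43}{13} + \frac{145}{13}\right) + 22893} = \frac{1}{\frac{188}{13} + 22893} = \frac{1}{\frac{297797}{13}} = \frac{13}{297797}$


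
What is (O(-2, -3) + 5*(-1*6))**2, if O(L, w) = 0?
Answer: 900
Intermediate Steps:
(O(-2, -3) + 5*(-1*6))**2 = (0 + 5*(-1*6))**2 = (0 + 5*(-6))**2 = (0 - 30)**2 = (-30)**2 = 900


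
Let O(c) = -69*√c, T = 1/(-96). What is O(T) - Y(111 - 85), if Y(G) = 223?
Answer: -223 - 23*I*√6/8 ≈ -223.0 - 7.0423*I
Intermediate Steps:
T = -1/96 ≈ -0.010417
O(T) - Y(111 - 85) = -23*I*√6/8 - 1*223 = -23*I*√6/8 - 223 = -223 - 23*I*√6/8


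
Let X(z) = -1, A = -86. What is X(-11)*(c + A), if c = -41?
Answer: 127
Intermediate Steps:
X(-11)*(c + A) = -(-41 - 86) = -1*(-127) = 127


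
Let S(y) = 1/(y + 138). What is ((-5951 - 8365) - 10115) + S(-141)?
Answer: -73294/3 ≈ -24431.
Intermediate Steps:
S(y) = 1/(138 + y)
((-5951 - 8365) - 10115) + S(-141) = ((-5951 - 8365) - 10115) + 1/(138 - 141) = (-14316 - 10115) + 1/(-3) = -24431 - ⅓ = -73294/3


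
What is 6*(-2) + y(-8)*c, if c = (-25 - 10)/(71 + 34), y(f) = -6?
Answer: -10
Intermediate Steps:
c = -⅓ (c = -35/105 = -35*1/105 = -⅓ ≈ -0.33333)
6*(-2) + y(-8)*c = 6*(-2) - 6*(-⅓) = -12 + 2 = -10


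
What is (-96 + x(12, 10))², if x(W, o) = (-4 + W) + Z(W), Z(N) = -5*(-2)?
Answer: 6084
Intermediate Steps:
Z(N) = 10
x(W, o) = 6 + W (x(W, o) = (-4 + W) + 10 = 6 + W)
(-96 + x(12, 10))² = (-96 + (6 + 12))² = (-96 + 18)² = (-78)² = 6084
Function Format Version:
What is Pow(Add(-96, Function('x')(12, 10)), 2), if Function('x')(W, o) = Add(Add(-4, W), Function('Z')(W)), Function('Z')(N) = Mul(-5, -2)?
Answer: 6084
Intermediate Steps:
Function('Z')(N) = 10
Function('x')(W, o) = Add(6, W) (Function('x')(W, o) = Add(Add(-4, W), 10) = Add(6, W))
Pow(Add(-96, Function('x')(12, 10)), 2) = Pow(Add(-96, Add(6, 12)), 2) = Pow(Add(-96, 18), 2) = Pow(-78, 2) = 6084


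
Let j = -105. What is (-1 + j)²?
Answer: 11236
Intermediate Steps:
(-1 + j)² = (-1 - 105)² = (-106)² = 11236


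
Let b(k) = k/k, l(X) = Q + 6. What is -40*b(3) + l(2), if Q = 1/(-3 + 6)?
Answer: -101/3 ≈ -33.667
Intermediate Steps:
Q = 1/3 ≈ 0.33333
l(X) = 19/3 (l(X) = 1/3 + 6 = 19/3)
b(k) = 1
-40*b(3) + l(2) = -40*1 + 19/3 = -40 + 19/3 = -101/3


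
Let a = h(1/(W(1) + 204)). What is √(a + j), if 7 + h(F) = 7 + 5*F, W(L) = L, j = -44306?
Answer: I*√74478345/41 ≈ 210.49*I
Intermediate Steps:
h(F) = 5*F (h(F) = -7 + (7 + 5*F) = 5*F)
a = 1/41 (a = 5/(1 + 204) = 5/205 = 5*(1/205) = 1/41 ≈ 0.024390)
√(a + j) = √(1/41 - 44306) = √(-1816545/41) = I*√74478345/41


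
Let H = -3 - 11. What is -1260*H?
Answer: 17640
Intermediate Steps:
H = -14
-1260*H = -1260*(-14) = 17640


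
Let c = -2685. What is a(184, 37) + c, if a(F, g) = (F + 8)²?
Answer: 34179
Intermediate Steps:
a(F, g) = (8 + F)²
a(184, 37) + c = (8 + 184)² - 2685 = 192² - 2685 = 36864 - 2685 = 34179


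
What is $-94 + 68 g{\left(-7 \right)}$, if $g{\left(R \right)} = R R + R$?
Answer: $2762$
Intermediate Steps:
$g{\left(R \right)} = R + R^{2}$ ($g{\left(R \right)} = R^{2} + R = R + R^{2}$)
$-94 + 68 g{\left(-7 \right)} = -94 + 68 \left(- 7 \left(1 - 7\right)\right) = -94 + 68 \left(\left(-7\right) \left(-6\right)\right) = -94 + 68 \cdot 42 = -94 + 2856 = 2762$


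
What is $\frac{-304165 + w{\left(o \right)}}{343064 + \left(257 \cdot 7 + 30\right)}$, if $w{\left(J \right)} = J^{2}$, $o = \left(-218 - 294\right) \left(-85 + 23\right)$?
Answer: $\frac{1007377371}{344893} \approx 2920.8$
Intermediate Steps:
$o = 31744$ ($o = \left(-512\right) \left(-62\right) = 31744$)
$\frac{-304165 + w{\left(o \right)}}{343064 + \left(257 \cdot 7 + 30\right)} = \frac{-304165 + 31744^{2}}{343064 + \left(257 \cdot 7 + 30\right)} = \frac{-304165 + 1007681536}{343064 + \left(1799 + 30\right)} = \frac{1007377371}{343064 + 1829} = \frac{1007377371}{344893}$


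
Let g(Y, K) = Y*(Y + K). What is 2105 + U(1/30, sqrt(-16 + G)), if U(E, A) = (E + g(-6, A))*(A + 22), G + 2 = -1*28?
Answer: 47606/15 - 2879*I*sqrt(46)/30 ≈ 3173.7 - 650.88*I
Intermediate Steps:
G = -30 (G = -2 - 1*28 = -2 - 28 = -30)
g(Y, K) = Y*(K + Y)
U(E, A) = (22 + A)*(36 + E - 6*A) (U(E, A) = (E - 6*(A - 6))*(A + 22) = (E - 6*(-6 + A))*(22 + A) = (E + (36 - 6*A))*(22 + A) = (36 + E - 6*A)*(22 + A) = (22 + A)*(36 + E - 6*A))
2105 + U(1/30, sqrt(-16 + G)) = 2105 + (792 - 96*sqrt(-16 - 30) - 6*(sqrt(-16 - 30))**2 + 22/30 + sqrt(-16 - 30)/30) = 2105 + (792 - 96*I*sqrt(46) - 6*(sqrt(-46))**2 + 22*(1/30) + sqrt(-46)*(1/30)) = 2105 + (792 - 96*I*sqrt(46) - 6*(I*sqrt(46))**2 + 11/15 + (I*sqrt(46))*(1/30)) = 2105 + (792 - 96*I*sqrt(46) - 6*(-46) + 11/15 + I*sqrt(46)/30) = 2105 + (792 - 96*I*sqrt(46) + 276 + 11/15 + I*sqrt(46)/30) = 2105 + (16031/15 - 2879*I*sqrt(46)/30) = 47606/15 - 2879*I*sqrt(46)/30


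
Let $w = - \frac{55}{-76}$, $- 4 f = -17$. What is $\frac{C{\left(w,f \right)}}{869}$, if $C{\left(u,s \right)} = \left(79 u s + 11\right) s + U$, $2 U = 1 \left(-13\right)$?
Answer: $\frac{1304649}{1056704} \approx 1.2346$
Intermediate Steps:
$f = \frac{17}{4}$ ($f = \left(- \frac{1}{4}\right) \left(-17\right) = \frac{17}{4} \approx 4.25$)
$w = \frac{55}{76}$ ($w = \left(-55\right) \left(- \frac{1}{76}\right) = \frac{55}{76} \approx 0.72368$)
$U = - \frac{13}{2}$ ($U = \frac{1 \left(-13\right)}{2} = \frac{1}{2} \left(-13\right) = - \frac{13}{2} \approx -6.5$)
$C{\left(u,s \right)} = - \frac{13}{2} + s \left(11 + 79 s u\right)$ ($C{\left(u,s \right)} = \left(79 u s + 11\right) s - \frac{13}{2} = \left(79 s u + 11\right) s - \frac{13}{2} = \left(11 + 79 s u\right) s - \frac{13}{2} = s \left(11 + 79 s u\right) - \frac{13}{2} = - \frac{13}{2} + s \left(11 + 79 s u\right)$)
$\frac{C{\left(w,f \right)}}{869} = \frac{- \frac{13}{2} + 11 \cdot \frac{17}{4} + 79 \cdot \frac{55}{76} \left(\frac{17}{4}\right)^{2}}{869} = \left(- \frac{13}{2} + \frac{187}{4} + 79 \cdot \frac{55}{76} \cdot \frac{289}{16}\right) \frac{1}{869} = \left(- \frac{13}{2} + \frac{187}{4} + \frac{1255705}{1216}\right) \frac{1}{869} = \frac{1304649}{1216} \cdot \frac{1}{869} = \frac{1304649}{1056704}$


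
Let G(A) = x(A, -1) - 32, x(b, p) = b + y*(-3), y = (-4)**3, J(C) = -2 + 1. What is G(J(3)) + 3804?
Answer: 3963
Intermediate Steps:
J(C) = -1
y = -64
x(b, p) = 192 + b (x(b, p) = b - 64*(-3) = b + 192 = 192 + b)
G(A) = 160 + A (G(A) = (192 + A) - 32 = 160 + A)
G(J(3)) + 3804 = (160 - 1) + 3804 = 159 + 3804 = 3963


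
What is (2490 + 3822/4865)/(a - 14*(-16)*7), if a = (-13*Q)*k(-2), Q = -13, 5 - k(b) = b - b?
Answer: 1731096/1677035 ≈ 1.0322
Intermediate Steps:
k(b) = 5 (k(b) = 5 - (b - b) = 5 - 1*0 = 5 + 0 = 5)
a = 845 (a = -13*(-13)*5 = 169*5 = 845)
(2490 + 3822/4865)/(a - 14*(-16)*7) = (2490 + 3822/4865)/(845 - 14*(-16)*7) = (2490 + 3822*(1/4865))/(845 + 224*7) = (2490 + 546/695)/(845 + 1568) = (1731096/695)/2413 = (1731096/695)*(1/2413) = 1731096/1677035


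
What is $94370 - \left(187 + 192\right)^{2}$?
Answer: $-49271$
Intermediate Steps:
$94370 - \left(187 + 192\right)^{2} = 94370 - 379^{2} = 94370 - 143641 = -49271$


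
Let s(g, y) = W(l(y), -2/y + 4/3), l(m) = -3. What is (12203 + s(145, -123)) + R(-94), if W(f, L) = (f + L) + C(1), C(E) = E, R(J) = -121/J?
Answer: 141098449/11562 ≈ 12204.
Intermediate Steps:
W(f, L) = 1 + L + f (W(f, L) = (f + L) + 1 = (L + f) + 1 = 1 + L + f)
s(g, y) = -2/3 - 2/y (s(g, y) = 1 + (-2/y + 4/3) - 3 = 1 + (4/3 - 2/y) - 3 = -2/3 - 2/y)
(12203 + s(145, -123)) + R(-94) = (12203 + (-2/3 - 2/(-123))) - 121/(-94) = (12203 + (-2/3 - 2*(-1/123))) - 121*(-1/94) = (12203 + (-2/3 + 2/123)) + 121/94 = (12203 - 80/123) + 121/94 = 1500889/123 + 121/94 = 141098449/11562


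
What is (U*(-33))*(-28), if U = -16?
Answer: -14784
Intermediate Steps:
(U*(-33))*(-28) = -16*(-33)*(-28) = 528*(-28) = -14784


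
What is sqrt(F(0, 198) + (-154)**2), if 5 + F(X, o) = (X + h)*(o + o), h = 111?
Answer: sqrt(67667) ≈ 260.13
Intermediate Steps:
F(X, o) = -5 + 2*o*(111 + X) (F(X, o) = -5 + (X + 111)*(o + o) = -5 + (111 + X)*(2*o) = -5 + 2*o*(111 + X))
sqrt(F(0, 198) + (-154)**2) = sqrt((-5 + 222*198 + 2*0*198) + (-154)**2) = sqrt((-5 + 43956 + 0) + 23716) = sqrt(43951 + 23716) = sqrt(67667)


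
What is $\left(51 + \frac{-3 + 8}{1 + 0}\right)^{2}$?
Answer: $3136$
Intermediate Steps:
$\left(51 + \frac{-3 + 8}{1 + 0}\right)^{2} = \left(51 + \frac{5}{1}\right)^{2} = \left(51 + 5 \cdot 1\right)^{2} = \left(51 + 5\right)^{2} = 56^{2} = 3136$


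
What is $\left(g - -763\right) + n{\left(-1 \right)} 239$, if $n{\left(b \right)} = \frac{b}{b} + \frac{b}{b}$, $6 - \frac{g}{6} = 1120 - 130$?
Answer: $-4663$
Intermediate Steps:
$g = -5904$ ($g = 36 - 6 \left(1120 - 130\right) = 36 - 5940 = -5904$)
$n{\left(b \right)} = 2$ ($n{\left(b \right)} = 1 + 1 = 2$)
$\left(g - -763\right) + n{\left(-1 \right)} 239 = \left(-5904 - -763\right) + 2 \cdot 239 = \left(-5904 + 763\right) + 478 = -5141 + 478 = -4663$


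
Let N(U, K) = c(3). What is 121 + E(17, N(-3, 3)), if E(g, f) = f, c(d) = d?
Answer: 124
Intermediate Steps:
N(U, K) = 3
121 + E(17, N(-3, 3)) = 121 + 3 = 124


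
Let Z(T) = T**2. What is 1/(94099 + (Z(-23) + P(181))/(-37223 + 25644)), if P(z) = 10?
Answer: 11579/1089571782 ≈ 1.0627e-5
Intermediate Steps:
1/(94099 + (Z(-23) + P(181))/(-37223 + 25644)) = 1/(94099 + ((-23)**2 + 10)/(-37223 + 25644)) = 1/(94099 + (529 + 10)/(-11579)) = 1/(94099 + 539*(-1/11579)) = 1/(94099 - 539/11579) = 1/(1089571782/11579) = 11579/1089571782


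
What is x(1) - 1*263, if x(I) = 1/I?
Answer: -262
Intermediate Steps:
x(1) - 1*263 = 1/1 - 1*263 = 1 - 263 = -262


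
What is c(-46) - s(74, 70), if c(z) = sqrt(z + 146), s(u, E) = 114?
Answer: -104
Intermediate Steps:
c(z) = sqrt(146 + z)
c(-46) - s(74, 70) = sqrt(146 - 46) - 1*114 = sqrt(100) - 114 = 10 - 114 = -104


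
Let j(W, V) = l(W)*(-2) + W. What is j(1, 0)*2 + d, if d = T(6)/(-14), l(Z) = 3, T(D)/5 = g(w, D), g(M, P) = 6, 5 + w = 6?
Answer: -85/7 ≈ -12.143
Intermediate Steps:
w = 1 (w = -5 + 6 = 1)
T(D) = 30 (T(D) = 5*6 = 30)
j(W, V) = -6 + W (j(W, V) = 3*(-2) + W = -6 + W)
d = -15/7 (d = 30/(-14) = 30*(-1/14) = -15/7 ≈ -2.1429)
j(1, 0)*2 + d = (-6 + 1)*2 - 15/7 = -5*2 - 15/7 = -10 - 15/7 = -85/7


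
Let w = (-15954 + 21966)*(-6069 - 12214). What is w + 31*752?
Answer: -109894084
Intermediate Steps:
w = -109917396 (w = 6012*(-18283) = -109917396)
w + 31*752 = -109917396 + 31*752 = -109917396 + 23312 = -109894084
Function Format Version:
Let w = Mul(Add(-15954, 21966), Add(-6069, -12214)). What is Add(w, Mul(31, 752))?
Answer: -109894084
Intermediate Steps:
w = -109917396 (w = Mul(6012, -18283) = -109917396)
Add(w, Mul(31, 752)) = Add(-109917396, Mul(31, 752)) = Add(-109917396, 23312) = -109894084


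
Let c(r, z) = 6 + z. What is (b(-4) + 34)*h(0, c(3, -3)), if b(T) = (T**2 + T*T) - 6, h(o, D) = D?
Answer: 180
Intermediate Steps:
b(T) = -6 + 2*T**2 (b(T) = (T**2 + T**2) - 6 = 2*T**2 - 6 = -6 + 2*T**2)
(b(-4) + 34)*h(0, c(3, -3)) = ((-6 + 2*(-4)**2) + 34)*(6 - 3) = ((-6 + 2*16) + 34)*3 = ((-6 + 32) + 34)*3 = (26 + 34)*3 = 60*3 = 180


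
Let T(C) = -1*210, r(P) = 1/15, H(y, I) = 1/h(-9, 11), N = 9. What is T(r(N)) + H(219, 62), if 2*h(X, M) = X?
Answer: -1892/9 ≈ -210.22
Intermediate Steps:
h(X, M) = X/2
H(y, I) = -2/9 (H(y, I) = 1/((½)*(-9)) = 1/(-9/2) = -2/9)
r(P) = 1/15
T(C) = -210
T(r(N)) + H(219, 62) = -210 - 2/9 = -1892/9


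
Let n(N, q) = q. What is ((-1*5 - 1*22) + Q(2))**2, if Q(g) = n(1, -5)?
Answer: 1024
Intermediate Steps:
Q(g) = -5
((-1*5 - 1*22) + Q(2))**2 = ((-1*5 - 1*22) - 5)**2 = ((-5 - 22) - 5)**2 = (-27 - 5)**2 = (-32)**2 = 1024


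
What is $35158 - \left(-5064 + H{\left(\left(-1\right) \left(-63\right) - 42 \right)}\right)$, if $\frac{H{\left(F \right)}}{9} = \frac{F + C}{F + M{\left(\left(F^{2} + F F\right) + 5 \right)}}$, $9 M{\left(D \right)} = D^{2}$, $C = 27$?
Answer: $\frac{15826510394}{393479} \approx 40222.0$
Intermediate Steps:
$M{\left(D \right)} = \frac{D^{2}}{9}$
$H{\left(F \right)} = \frac{9 \left(27 + F\right)}{F + \frac{\left(5 + 2 F^{2}\right)^{2}}{9}}$ ($H{\left(F \right)} = 9 \frac{F + 27}{F + \frac{\left(\left(F^{2} + F F\right) + 5\right)^{2}}{9}} = 9 \frac{27 + F}{F + \frac{\left(\left(F^{2} + F^{2}\right) + 5\right)^{2}}{9}} = 9 \frac{27 + F}{F + \frac{\left(2 F^{2} + 5\right)^{2}}{9}} = 9 \frac{27 + F}{F + \frac{\left(5 + 2 F^{2}\right)^{2}}{9}} = \frac{9 \left(27 + F\right)}{F + \frac{\left(5 + 2 F^{2}\right)^{2}}{9}}$)
$35158 - \left(-5064 + H{\left(\left(-1\right) \left(-63\right) - 42 \right)}\right) = 35158 + \left(5064 - \frac{81 \left(27 - -21\right)}{\left(5 + 2 \left(\left(-1\right) \left(-63\right) - 42\right)^{2}\right)^{2} + 9 \left(\left(-1\right) \left(-63\right) - 42\right)}\right) = 35158 + \left(5064 - \frac{81 \left(27 + \left(63 - 42\right)\right)}{\left(5 + 2 \left(63 - 42\right)^{2}\right)^{2} + 9 \left(63 - 42\right)}\right) = 35158 + \left(5064 - \frac{81 \left(27 + 21\right)}{\left(5 + 2 \cdot 21^{2}\right)^{2} + 9 \cdot 21}\right) = 35158 + \left(5064 - 81 \frac{1}{\left(5 + 2 \cdot 441\right)^{2} + 189} \cdot 48\right) = 35158 + \left(5064 - 81 \frac{1}{\left(5 + 882\right)^{2} + 189} \cdot 48\right) = 35158 + \left(5064 - 81 \frac{1}{887^{2} + 189} \cdot 48\right) = 35158 + \left(5064 - 81 \frac{1}{786769 + 189} \cdot 48\right) = 35158 + \left(5064 - 81 \cdot \frac{1}{786958} \cdot 48\right) = 35158 + \left(5064 - \frac{1944}{393479}\right) = 35158 + \frac{1992575712}{393479} = \frac{15826510394}{393479}$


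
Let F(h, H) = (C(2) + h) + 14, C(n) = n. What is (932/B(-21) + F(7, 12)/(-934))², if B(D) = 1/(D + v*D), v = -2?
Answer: 334166626050625/872356 ≈ 3.8306e+8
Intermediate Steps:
F(h, H) = 16 + h (F(h, H) = (2 + h) + 14 = 16 + h)
B(D) = -1/D (B(D) = 1/(D - 2*D) = 1/(-D) = -1/D)
(932/B(-21) + F(7, 12)/(-934))² = (932/((-1/(-21))) + (16 + 7)/(-934))² = (932/((-1*(-1/21))) + 23*(-1/934))² = (932/(1/21) - 23/934)² = (932*21 - 23/934)² = (19572 - 23/934)² = (18280225/934)² = 334166626050625/872356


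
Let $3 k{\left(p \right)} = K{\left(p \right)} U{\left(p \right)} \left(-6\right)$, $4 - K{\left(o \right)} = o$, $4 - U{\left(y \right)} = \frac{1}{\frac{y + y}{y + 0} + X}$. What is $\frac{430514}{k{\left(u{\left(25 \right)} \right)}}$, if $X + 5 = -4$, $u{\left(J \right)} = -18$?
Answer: $- \frac{1506799}{638} \approx -2361.8$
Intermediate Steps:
$X = -9$ ($X = -5 - 4 = -9$)
$U{\left(y \right)} = \frac{29}{7}$ ($U{\left(y \right)} = 4 - \frac{1}{\frac{y + y}{y + 0} - 9} = 4 - \frac{1}{\frac{2 y}{y} - 9} = 4 - \frac{1}{2 - 9} = 4 - \frac{1}{-7} = 4 - - \frac{1}{7} = 4 + \frac{1}{7} = \frac{29}{7}$)
$K{\left(o \right)} = 4 - o$
$k{\left(p \right)} = - \frac{232}{7} + \frac{58 p}{7}$ ($k{\left(p \right)} = \frac{\left(4 - p\right) \frac{29}{7} \left(-6\right)}{3} = \frac{\left(\frac{116}{7} - \frac{29 p}{7}\right) \left(-6\right)}{3} = \frac{- \frac{696}{7} + \frac{174 p}{7}}{3} = - \frac{232}{7} + \frac{58 p}{7}$)
$\frac{430514}{k{\left(u{\left(25 \right)} \right)}} = \frac{430514}{- \frac{232}{7} + \frac{58}{7} \left(-18\right)} = \frac{430514}{- \frac{232}{7} - \frac{1044}{7}} = \frac{430514}{- \frac{1276}{7}} = 430514 \left(- \frac{7}{1276}\right) = - \frac{1506799}{638}$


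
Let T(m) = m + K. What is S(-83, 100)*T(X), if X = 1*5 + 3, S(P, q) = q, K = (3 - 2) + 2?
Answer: 1100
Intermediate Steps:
K = 3 (K = 1 + 2 = 3)
X = 8 (X = 5 + 3 = 8)
T(m) = 3 + m (T(m) = m + 3 = 3 + m)
S(-83, 100)*T(X) = 100*(3 + 8) = 100*11 = 1100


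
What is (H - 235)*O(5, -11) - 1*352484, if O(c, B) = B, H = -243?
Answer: -347226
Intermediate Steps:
(H - 235)*O(5, -11) - 1*352484 = (-243 - 235)*(-11) - 1*352484 = -478*(-11) - 352484 = 5258 - 352484 = -347226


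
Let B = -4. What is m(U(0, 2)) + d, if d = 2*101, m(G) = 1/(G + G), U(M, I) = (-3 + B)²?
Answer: 19797/98 ≈ 202.01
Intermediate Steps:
U(M, I) = 49 (U(M, I) = (-3 - 4)² = (-7)² = 49)
m(G) = 1/(2*G)
d = 202
m(U(0, 2)) + d = (½)/49 + 202 = (½)*(1/49) + 202 = 1/98 + 202 = 19797/98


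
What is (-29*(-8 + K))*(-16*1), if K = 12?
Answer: 1856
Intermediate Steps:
(-29*(-8 + K))*(-16*1) = (-29*(-8 + 12))*(-16*1) = -29*4*(-16) = -116*(-16) = 1856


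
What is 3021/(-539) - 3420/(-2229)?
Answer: -1630143/400477 ≈ -4.0705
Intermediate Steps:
3021/(-539) - 3420/(-2229) = 3021*(-1/539) - 3420*(-1/2229) = -3021/539 + 1140/743 = -1630143/400477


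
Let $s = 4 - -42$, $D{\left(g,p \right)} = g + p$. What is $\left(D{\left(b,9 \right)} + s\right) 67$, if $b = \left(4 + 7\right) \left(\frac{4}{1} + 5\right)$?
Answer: $10318$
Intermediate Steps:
$b = 99$ ($b = 11 \left(4 \cdot 1 + 5\right) = 11 \left(4 + 5\right) = 11 \cdot 9 = 99$)
$s = 46$ ($s = 4 + 42 = 46$)
$\left(D{\left(b,9 \right)} + s\right) 67 = \left(\left(99 + 9\right) + 46\right) 67 = \left(108 + 46\right) 67 = 154 \cdot 67 = 10318$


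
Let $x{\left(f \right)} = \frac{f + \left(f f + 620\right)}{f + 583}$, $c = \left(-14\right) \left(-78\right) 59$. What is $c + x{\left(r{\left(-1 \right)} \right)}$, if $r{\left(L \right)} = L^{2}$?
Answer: $\frac{18813287}{292} \approx 64429.0$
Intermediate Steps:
$c = 64428$ ($c = 1092 \cdot 59 = 64428$)
$x{\left(f \right)} = \frac{620 + f + f^{2}}{583 + f}$ ($x{\left(f \right)} = \frac{f + \left(f^{2} + 620\right)}{583 + f} = \frac{f + \left(620 + f^{2}\right)}{583 + f} = \frac{620 + f + f^{2}}{583 + f}$)
$c + x{\left(r{\left(-1 \right)} \right)} = 64428 + \frac{620 + \left(-1\right)^{2} + \left(\left(-1\right)^{2}\right)^{2}}{583 + \left(-1\right)^{2}} = 64428 + \frac{620 + 1 + 1^{2}}{583 + 1} = 64428 + \frac{620 + 1 + 1}{584} = 64428 + \frac{1}{584} \cdot 622 = 64428 + \frac{311}{292} = \frac{18813287}{292}$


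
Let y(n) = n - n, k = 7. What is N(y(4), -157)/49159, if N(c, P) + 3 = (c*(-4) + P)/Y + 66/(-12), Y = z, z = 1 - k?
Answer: 53/147477 ≈ 0.00035938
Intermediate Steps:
z = -6 (z = 1 - 1*7 = 1 - 7 = -6)
Y = -6
y(n) = 0
N(c, P) = -17/2 - P/6 + 2*c/3 (N(c, P) = -3 + ((c*(-4) + P)/(-6) + 66/(-12)) = -3 + ((-4*c + P)*(-⅙) + 66*(-1/12)) = -3 + ((P - 4*c)*(-⅙) - 11/2) = -3 + ((-P/6 + 2*c/3) - 11/2) = -3 + (-11/2 - P/6 + 2*c/3) = -17/2 - P/6 + 2*c/3)
N(y(4), -157)/49159 = (-17/2 - ⅙*(-157) + (⅔)*0)/49159 = (-17/2 + 157/6 + 0)*(1/49159) = (53/3)*(1/49159) = 53/147477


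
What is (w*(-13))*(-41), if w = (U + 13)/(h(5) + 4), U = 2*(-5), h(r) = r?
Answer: 533/3 ≈ 177.67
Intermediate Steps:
U = -10
w = ⅓ (w = (-10 + 13)/(5 + 4) = 3/9 = 3*(⅑) = ⅓ ≈ 0.33333)
(w*(-13))*(-41) = ((⅓)*(-13))*(-41) = -13/3*(-41) = 533/3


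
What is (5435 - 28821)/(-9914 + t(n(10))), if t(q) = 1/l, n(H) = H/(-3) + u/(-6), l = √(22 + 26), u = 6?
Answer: 11128742592/4717795007 + 93544*√3/4717795007 ≈ 2.3589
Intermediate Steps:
l = 4*√3 (l = √48 = 4*√3 ≈ 6.9282)
n(H) = -1 - H/3 (n(H) = H/(-3) + 6/(-6) = H*(-⅓) + 6*(-⅙) = -H/3 - 1 = -1 - H/3)
t(q) = √3/12 (t(q) = 1/(4*√3) = √3/12)
(5435 - 28821)/(-9914 + t(n(10))) = (5435 - 28821)/(-9914 + √3/12) = -23386/(-9914 + √3/12)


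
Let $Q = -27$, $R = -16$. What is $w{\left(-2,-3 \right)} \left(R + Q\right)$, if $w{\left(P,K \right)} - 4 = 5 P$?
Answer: $258$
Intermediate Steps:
$w{\left(P,K \right)} = 4 + 5 P$
$w{\left(-2,-3 \right)} \left(R + Q\right) = \left(4 + 5 \left(-2\right)\right) \left(-16 - 27\right) = \left(4 - 10\right) \left(-43\right) = \left(-6\right) \left(-43\right) = 258$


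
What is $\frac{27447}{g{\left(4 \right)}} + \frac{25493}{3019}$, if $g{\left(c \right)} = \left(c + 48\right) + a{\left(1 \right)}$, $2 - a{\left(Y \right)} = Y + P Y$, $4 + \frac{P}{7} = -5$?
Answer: $\frac{85819681}{350204} \approx 245.06$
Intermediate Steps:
$P = -63$ ($P = -28 + 7 \left(-5\right) = -28 - 35 = -63$)
$a{\left(Y \right)} = 2 + 62 Y$ ($a{\left(Y \right)} = 2 - \left(Y - 63 Y\right) = 2 - - 62 Y = 2 + 62 Y$)
$g{\left(c \right)} = 112 + c$ ($g{\left(c \right)} = \left(c + 48\right) + \left(2 + 62 \cdot 1\right) = \left(48 + c\right) + \left(2 + 62\right) = \left(48 + c\right) + 64 = 112 + c$)
$\frac{27447}{g{\left(4 \right)}} + \frac{25493}{3019} = \frac{27447}{112 + 4} + \frac{25493}{3019} = \frac{27447}{116} + 25493 \cdot \frac{1}{3019} = 27447 \cdot \frac{1}{116} + \frac{25493}{3019} = \frac{27447}{116} + \frac{25493}{3019} = \frac{85819681}{350204}$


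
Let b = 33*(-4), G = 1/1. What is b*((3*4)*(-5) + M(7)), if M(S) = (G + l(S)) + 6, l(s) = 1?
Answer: 6864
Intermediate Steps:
G = 1
b = -132
M(S) = 8 (M(S) = (1 + 1) + 6 = 2 + 6 = 8)
b*((3*4)*(-5) + M(7)) = -132*((3*4)*(-5) + 8) = -132*(12*(-5) + 8) = -132*(-60 + 8) = -132*(-52) = 6864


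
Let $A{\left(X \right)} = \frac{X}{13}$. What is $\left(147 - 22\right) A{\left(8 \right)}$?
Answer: $\frac{1000}{13} \approx 76.923$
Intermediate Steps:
$A{\left(X \right)} = \frac{X}{13}$ ($A{\left(X \right)} = X \frac{1}{13} = \frac{X}{13}$)
$\left(147 - 22\right) A{\left(8 \right)} = \left(147 - 22\right) \frac{1}{13} \cdot 8 = 125 \cdot \frac{8}{13} = \frac{1000}{13}$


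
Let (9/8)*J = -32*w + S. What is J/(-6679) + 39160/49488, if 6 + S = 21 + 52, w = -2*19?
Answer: 76916747/123948882 ≈ 0.62055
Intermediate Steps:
w = -38
S = 67 (S = -6 + (21 + 52) = -6 + 73 = 67)
J = 10264/9 (J = 8*(-32*(-38) + 67)/9 = 8*(1216 + 67)/9 = (8/9)*1283 = 10264/9 ≈ 1140.4)
J/(-6679) + 39160/49488 = (10264/9)/(-6679) + 39160/49488 = (10264/9)*(-1/6679) + 39160*(1/49488) = -10264/60111 + 4895/6186 = 76916747/123948882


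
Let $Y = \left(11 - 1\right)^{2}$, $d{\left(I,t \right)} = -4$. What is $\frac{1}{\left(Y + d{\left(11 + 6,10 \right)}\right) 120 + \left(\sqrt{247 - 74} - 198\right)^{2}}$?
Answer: $\frac{4627}{233034131} + \frac{36 \sqrt{173}}{233034131} \approx 2.1887 \cdot 10^{-5}$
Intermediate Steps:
$Y = 100$ ($Y = 10^{2} = 100$)
$\frac{1}{\left(Y + d{\left(11 + 6,10 \right)}\right) 120 + \left(\sqrt{247 - 74} - 198\right)^{2}} = \frac{1}{\left(100 - 4\right) 120 + \left(\sqrt{247 - 74} - 198\right)^{2}} = \frac{1}{96 \cdot 120 + \left(\sqrt{173} - 198\right)^{2}} = \frac{1}{11520 + \left(-198 + \sqrt{173}\right)^{2}}$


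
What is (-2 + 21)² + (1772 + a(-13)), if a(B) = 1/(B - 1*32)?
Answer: 95984/45 ≈ 2133.0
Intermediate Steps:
a(B) = 1/(-32 + B) (a(B) = 1/(B - 32) = 1/(-32 + B))
(-2 + 21)² + (1772 + a(-13)) = (-2 + 21)² + (1772 + 1/(-32 - 13)) = 19² + (1772 + 1/(-45)) = 361 + (1772 - 1/45) = 361 + 79739/45 = 95984/45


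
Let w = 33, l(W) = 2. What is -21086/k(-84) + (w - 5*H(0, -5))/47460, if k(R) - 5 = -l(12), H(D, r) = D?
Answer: -333580487/47460 ≈ -7028.7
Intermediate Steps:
k(R) = 3 (k(R) = 5 - 1*2 = 5 - 2 = 3)
-21086/k(-84) + (w - 5*H(0, -5))/47460 = -21086/3 + (33 - 5*0)/47460 = -21086*⅓ + (33 + 0)*(1/47460) = -21086/3 + 33*(1/47460) = -21086/3 + 11/15820 = -333580487/47460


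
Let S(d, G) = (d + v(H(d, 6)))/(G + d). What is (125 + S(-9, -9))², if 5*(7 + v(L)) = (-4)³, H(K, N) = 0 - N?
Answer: 400689/25 ≈ 16028.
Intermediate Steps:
H(K, N) = -N
v(L) = -99/5 (v(L) = -7 + (⅕)*(-4)³ = -7 + (⅕)*(-64) = -7 - 64/5 = -99/5)
S(d, G) = (-99/5 + d)/(G + d) (S(d, G) = (d - 99/5)/(G + d) = (-99/5 + d)/(G + d))
(125 + S(-9, -9))² = (125 + (-99/5 - 9)/(-9 - 9))² = (125 - 144/5/(-18))² = (125 - 1/18*(-144/5))² = (125 + 8/5)² = (633/5)² = 400689/25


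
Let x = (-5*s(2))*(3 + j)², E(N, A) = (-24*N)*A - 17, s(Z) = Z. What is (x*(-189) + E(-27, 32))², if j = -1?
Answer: 799701841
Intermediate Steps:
E(N, A) = -17 - 24*A*N (E(N, A) = -24*A*N - 17 = -17 - 24*A*N)
x = -40 (x = (-5*2)*(3 - 1)² = -10*2² = -10*4 = -40)
(x*(-189) + E(-27, 32))² = (-40*(-189) + (-17 - 24*32*(-27)))² = (7560 + (-17 + 20736))² = (7560 + 20719)² = 28279² = 799701841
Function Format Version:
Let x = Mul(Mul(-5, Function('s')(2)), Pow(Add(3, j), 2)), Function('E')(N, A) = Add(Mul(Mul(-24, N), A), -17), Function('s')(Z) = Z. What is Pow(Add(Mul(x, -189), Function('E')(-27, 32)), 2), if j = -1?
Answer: 799701841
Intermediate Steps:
Function('E')(N, A) = Add(-17, Mul(-24, A, N)) (Function('E')(N, A) = Add(Mul(-24, A, N), -17) = Add(-17, Mul(-24, A, N)))
x = -40 (x = Mul(Mul(-5, 2), Pow(Add(3, -1), 2)) = Mul(-10, Pow(2, 2)) = Mul(-10, 4) = -40)
Pow(Add(Mul(x, -189), Function('E')(-27, 32)), 2) = Pow(Add(Mul(-40, -189), Add(-17, Mul(-24, 32, -27))), 2) = Pow(Add(7560, Add(-17, 20736)), 2) = Pow(Add(7560, 20719), 2) = Pow(28279, 2) = 799701841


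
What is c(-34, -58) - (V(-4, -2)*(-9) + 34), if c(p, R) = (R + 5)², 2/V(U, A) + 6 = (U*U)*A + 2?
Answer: 5549/2 ≈ 2774.5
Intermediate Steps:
V(U, A) = 2/(-4 + A*U²) (V(U, A) = 2/(-6 + ((U*U)*A + 2)) = 2/(-6 + (U²*A + 2)) = 2/(-6 + (A*U² + 2)) = 2/(-6 + (2 + A*U²)) = 2/(-4 + A*U²))
c(p, R) = (5 + R)²
c(-34, -58) - (V(-4, -2)*(-9) + 34) = (5 - 58)² - ((2/(-4 - 2*(-4)²))*(-9) + 34) = (-53)² - ((2/(-4 - 2*16))*(-9) + 34) = 2809 - ((2/(-4 - 32))*(-9) + 34) = 2809 - ((2/(-36))*(-9) + 34) = 2809 - ((2*(-1/36))*(-9) + 34) = 2809 - (-1/18*(-9) + 34) = 2809 - (½ + 34) = 2809 - 1*69/2 = 2809 - 69/2 = 5549/2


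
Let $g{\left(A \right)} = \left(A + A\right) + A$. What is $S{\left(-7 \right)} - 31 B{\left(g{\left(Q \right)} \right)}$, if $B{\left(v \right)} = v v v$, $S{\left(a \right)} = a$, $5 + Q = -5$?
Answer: $836993$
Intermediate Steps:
$Q = -10$ ($Q = -5 - 5 = -10$)
$g{\left(A \right)} = 3 A$ ($g{\left(A \right)} = 2 A + A = 3 A$)
$B{\left(v \right)} = v^{3}$ ($B{\left(v \right)} = v^{2} v = v^{3}$)
$S{\left(-7 \right)} - 31 B{\left(g{\left(Q \right)} \right)} = -7 - 31 \left(3 \left(-10\right)\right)^{3} = -7 - 31 \left(-30\right)^{3} = -7 - -837000 = -7 + 837000 = 836993$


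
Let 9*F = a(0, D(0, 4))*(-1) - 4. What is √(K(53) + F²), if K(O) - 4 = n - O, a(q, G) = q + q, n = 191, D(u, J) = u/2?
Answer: √11518/9 ≈ 11.925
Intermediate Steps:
D(u, J) = u/2 (D(u, J) = u*(½) = u/2)
a(q, G) = 2*q
K(O) = 195 - O (K(O) = 4 + (191 - O) = 195 - O)
F = -4/9 (F = ((2*0)*(-1) - 4)/9 = (0*(-1) - 4)/9 = (0 - 4)/9 = (⅑)*(-4) = -4/9 ≈ -0.44444)
√(K(53) + F²) = √((195 - 1*53) + (-4/9)²) = √((195 - 53) + 16/81) = √(142 + 16/81) = √(11518/81) = √11518/9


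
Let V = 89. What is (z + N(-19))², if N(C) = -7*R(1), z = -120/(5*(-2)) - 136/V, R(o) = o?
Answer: 95481/7921 ≈ 12.054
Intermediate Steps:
z = 932/89 (z = -120/(5*(-2)) - 136/89 = -120/(-10) - 136*1/89 = -120*(-⅒) - 136/89 = 12 - 136/89 = 932/89 ≈ 10.472)
N(C) = -7 (N(C) = -7*1 = -7)
(z + N(-19))² = (932/89 - 7)² = (309/89)² = 95481/7921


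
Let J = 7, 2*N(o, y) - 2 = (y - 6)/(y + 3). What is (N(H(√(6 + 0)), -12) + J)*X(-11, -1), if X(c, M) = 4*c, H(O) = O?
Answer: -396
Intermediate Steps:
N(o, y) = 1 + (-6 + y)/(2*(3 + y)) (N(o, y) = 1 + ((y - 6)/(y + 3))/2 = 1 + ((-6 + y)/(3 + y))/2 = 1 + (-6 + y)/(2*(3 + y)))
(N(H(√(6 + 0)), -12) + J)*X(-11, -1) = ((3/2)*(-12)/(3 - 12) + 7)*(4*(-11)) = ((3/2)*(-12)/(-9) + 7)*(-44) = ((3/2)*(-12)*(-⅑) + 7)*(-44) = (2 + 7)*(-44) = 9*(-44) = -396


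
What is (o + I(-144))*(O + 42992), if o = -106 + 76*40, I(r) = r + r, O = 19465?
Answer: 165261222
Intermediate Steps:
I(r) = 2*r
o = 2934 (o = -106 + 3040 = 2934)
(o + I(-144))*(O + 42992) = (2934 + 2*(-144))*(19465 + 42992) = (2934 - 288)*62457 = 2646*62457 = 165261222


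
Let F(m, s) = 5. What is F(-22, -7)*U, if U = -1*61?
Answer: -305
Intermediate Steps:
U = -61
F(-22, -7)*U = 5*(-61) = -305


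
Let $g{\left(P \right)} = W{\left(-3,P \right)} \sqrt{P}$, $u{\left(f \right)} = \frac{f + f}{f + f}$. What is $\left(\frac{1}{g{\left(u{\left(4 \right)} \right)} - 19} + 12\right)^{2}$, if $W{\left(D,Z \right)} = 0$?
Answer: $\frac{51529}{361} \approx 142.74$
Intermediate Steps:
$u{\left(f \right)} = 1$ ($u{\left(f \right)} = \frac{2 f}{2 f} = 2 f \frac{1}{2 f} = 1$)
$g{\left(P \right)} = 0$ ($g{\left(P \right)} = 0 \sqrt{P} = 0$)
$\left(\frac{1}{g{\left(u{\left(4 \right)} \right)} - 19} + 12\right)^{2} = \left(\frac{1}{0 - 19} + 12\right)^{2} = \left(\frac{1}{-19} + 12\right)^{2} = \left(- \frac{1}{19} + 12\right)^{2} = \left(\frac{227}{19}\right)^{2} = \frac{51529}{361}$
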